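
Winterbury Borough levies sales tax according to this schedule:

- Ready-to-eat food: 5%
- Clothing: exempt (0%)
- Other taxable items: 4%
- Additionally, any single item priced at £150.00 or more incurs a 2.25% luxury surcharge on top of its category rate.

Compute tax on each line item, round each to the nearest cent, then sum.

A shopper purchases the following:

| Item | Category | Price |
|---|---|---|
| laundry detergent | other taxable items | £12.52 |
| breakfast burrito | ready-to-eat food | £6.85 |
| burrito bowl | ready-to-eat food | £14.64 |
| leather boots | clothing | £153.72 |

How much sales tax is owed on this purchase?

Laundry detergent £12.52: other taxable items → 4% → £0.50
Breakfast burrito £6.85: ready-to-eat food → 5% → £0.34
Burrito bowl £14.64: ready-to-eat food → 5% → £0.73
Leather boots £153.72: clothing → 0% + 2.25% surcharge = 2.25% → £3.46
Total tax = £0.50 + £0.34 + £0.73 + £3.46 = £5.03

£5.03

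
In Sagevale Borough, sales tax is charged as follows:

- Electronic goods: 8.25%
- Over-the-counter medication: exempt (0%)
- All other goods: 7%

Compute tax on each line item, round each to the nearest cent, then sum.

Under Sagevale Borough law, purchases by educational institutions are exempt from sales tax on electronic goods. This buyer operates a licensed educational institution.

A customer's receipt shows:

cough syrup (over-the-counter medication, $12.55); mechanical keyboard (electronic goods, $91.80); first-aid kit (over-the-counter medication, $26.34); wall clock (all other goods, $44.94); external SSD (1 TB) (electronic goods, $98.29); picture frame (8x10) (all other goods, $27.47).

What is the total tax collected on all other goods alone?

$5.07

Wall clock $44.94: all other goods → 7% → $3.15
Picture frame (8x10) $27.47: all other goods → 7% → $1.92
Tax on all other goods = $3.15 + $1.92 = $5.07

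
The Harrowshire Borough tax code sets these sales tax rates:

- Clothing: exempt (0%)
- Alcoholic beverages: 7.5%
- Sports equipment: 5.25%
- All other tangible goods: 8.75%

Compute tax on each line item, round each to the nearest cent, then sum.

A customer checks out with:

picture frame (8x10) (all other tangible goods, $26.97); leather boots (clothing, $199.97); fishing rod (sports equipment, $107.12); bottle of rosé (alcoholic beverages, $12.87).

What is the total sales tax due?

$8.95

Picture frame (8x10) $26.97: all other tangible goods → 8.75% → $2.36
Leather boots $199.97: clothing → 0% → $0.00
Fishing rod $107.12: sports equipment → 5.25% → $5.62
Bottle of rosé $12.87: alcoholic beverages → 7.5% → $0.97
Total tax = $2.36 + $5.62 + $0.97 = $8.95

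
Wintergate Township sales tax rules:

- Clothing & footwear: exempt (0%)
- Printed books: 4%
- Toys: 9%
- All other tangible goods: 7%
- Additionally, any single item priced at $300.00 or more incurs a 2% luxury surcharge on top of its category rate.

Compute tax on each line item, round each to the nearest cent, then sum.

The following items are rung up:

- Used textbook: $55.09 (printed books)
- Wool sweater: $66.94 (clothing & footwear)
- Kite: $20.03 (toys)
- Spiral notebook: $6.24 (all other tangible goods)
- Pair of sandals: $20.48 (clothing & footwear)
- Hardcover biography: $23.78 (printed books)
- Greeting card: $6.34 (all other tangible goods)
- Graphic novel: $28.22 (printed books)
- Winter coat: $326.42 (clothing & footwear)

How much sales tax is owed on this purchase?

$13.49

Used textbook $55.09: printed books → 4% → $2.20
Wool sweater $66.94: clothing & footwear → 0% → $0.00
Kite $20.03: toys → 9% → $1.80
Spiral notebook $6.24: all other tangible goods → 7% → $0.44
Pair of sandals $20.48: clothing & footwear → 0% → $0.00
Hardcover biography $23.78: printed books → 4% → $0.95
Greeting card $6.34: all other tangible goods → 7% → $0.44
Graphic novel $28.22: printed books → 4% → $1.13
Winter coat $326.42: clothing & footwear → 0% + 2% surcharge = 2% → $6.53
Total tax = $2.20 + $1.80 + $0.44 + $0.95 + $0.44 + $1.13 + $6.53 = $13.49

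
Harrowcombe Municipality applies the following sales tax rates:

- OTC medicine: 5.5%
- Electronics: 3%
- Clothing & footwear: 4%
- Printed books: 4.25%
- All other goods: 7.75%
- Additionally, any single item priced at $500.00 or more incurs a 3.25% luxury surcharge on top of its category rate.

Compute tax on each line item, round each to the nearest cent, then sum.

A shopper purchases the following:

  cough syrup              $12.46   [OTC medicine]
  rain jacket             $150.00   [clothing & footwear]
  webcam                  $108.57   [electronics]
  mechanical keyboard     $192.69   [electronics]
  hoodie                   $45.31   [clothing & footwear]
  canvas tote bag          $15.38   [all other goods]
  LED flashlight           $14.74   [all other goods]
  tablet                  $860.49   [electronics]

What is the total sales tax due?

$73.65

Cough syrup $12.46: OTC medicine → 5.5% → $0.69
Rain jacket $150.00: clothing & footwear → 4% → $6.00
Webcam $108.57: electronics → 3% → $3.26
Mechanical keyboard $192.69: electronics → 3% → $5.78
Hoodie $45.31: clothing & footwear → 4% → $1.81
Canvas tote bag $15.38: all other goods → 7.75% → $1.19
LED flashlight $14.74: all other goods → 7.75% → $1.14
Tablet $860.49: electronics → 3% + 3.25% surcharge = 6.25% → $53.78
Total tax = $0.69 + $6.00 + $3.26 + $5.78 + $1.81 + $1.19 + $1.14 + $53.78 = $73.65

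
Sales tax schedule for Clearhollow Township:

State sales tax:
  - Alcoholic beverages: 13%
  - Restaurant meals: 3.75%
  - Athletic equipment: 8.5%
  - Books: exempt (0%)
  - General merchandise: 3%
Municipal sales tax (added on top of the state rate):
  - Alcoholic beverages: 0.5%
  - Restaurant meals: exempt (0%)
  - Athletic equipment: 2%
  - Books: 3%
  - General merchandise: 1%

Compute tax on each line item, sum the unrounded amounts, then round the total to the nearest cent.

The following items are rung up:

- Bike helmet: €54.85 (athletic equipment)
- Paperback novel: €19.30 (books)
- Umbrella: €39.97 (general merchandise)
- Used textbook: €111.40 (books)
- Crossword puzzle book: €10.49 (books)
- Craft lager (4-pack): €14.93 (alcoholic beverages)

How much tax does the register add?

€13.61

Bike helmet €54.85: athletic equipment → 8.5% + 2% municipal = 10.5% → €5.75925
Paperback novel €19.30: books → 0% + 3% municipal = 3% → €0.579
Umbrella €39.97: general merchandise → 3% + 1% municipal = 4% → €1.5988
Used textbook €111.40: books → 0% + 3% municipal = 3% → €3.342
Crossword puzzle book €10.49: books → 0% + 3% municipal = 3% → €0.3147
Craft lager (4-pack) €14.93: alcoholic beverages → 13% + 0.5% municipal = 13.5% → €2.01555
Unrounded tax sum = €13.6093 → €13.61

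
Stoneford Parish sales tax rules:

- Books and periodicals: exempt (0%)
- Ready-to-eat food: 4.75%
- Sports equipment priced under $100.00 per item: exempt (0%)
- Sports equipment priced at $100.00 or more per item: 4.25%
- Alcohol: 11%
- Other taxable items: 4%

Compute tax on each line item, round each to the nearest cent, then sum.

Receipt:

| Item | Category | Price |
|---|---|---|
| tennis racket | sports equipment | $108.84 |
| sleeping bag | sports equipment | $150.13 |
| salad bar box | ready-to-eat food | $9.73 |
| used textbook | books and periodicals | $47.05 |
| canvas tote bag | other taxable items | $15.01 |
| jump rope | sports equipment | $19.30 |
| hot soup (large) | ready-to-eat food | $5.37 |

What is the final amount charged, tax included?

Tennis racket $108.84: sports equipment, $100.00 or more → 4.25% → $4.63
Sleeping bag $150.13: sports equipment, $100.00 or more → 4.25% → $6.38
Salad bar box $9.73: ready-to-eat food → 4.75% → $0.46
Used textbook $47.05: books and periodicals → 0% → $0.00
Canvas tote bag $15.01: other taxable items → 4% → $0.60
Jump rope $19.30: sports equipment, under $100.00 → 0% → $0.00
Hot soup (large) $5.37: ready-to-eat food → 4.75% → $0.26
Subtotal = $355.43; tax = $12.33; total due = $367.76

$367.76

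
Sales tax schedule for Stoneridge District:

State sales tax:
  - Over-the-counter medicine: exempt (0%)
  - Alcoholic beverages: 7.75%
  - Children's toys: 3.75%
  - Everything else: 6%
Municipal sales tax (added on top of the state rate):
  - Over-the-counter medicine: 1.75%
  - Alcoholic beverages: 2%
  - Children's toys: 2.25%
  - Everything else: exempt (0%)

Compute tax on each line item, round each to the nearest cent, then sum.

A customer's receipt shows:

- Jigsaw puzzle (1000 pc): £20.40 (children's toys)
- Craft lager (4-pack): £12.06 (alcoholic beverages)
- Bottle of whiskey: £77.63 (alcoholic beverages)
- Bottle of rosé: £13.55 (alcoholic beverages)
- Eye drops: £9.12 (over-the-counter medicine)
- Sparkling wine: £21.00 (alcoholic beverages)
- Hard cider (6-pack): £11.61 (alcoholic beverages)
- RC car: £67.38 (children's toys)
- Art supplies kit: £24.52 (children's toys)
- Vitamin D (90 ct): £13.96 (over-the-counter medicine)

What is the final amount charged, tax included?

Jigsaw puzzle (1000 pc) £20.40: children's toys → 3.75% + 2.25% municipal = 6% → £1.22
Craft lager (4-pack) £12.06: alcoholic beverages → 7.75% + 2% municipal = 9.75% → £1.18
Bottle of whiskey £77.63: alcoholic beverages → 7.75% + 2% municipal = 9.75% → £7.57
Bottle of rosé £13.55: alcoholic beverages → 7.75% + 2% municipal = 9.75% → £1.32
Eye drops £9.12: over-the-counter medicine → 0% + 1.75% municipal = 1.75% → £0.16
Sparkling wine £21.00: alcoholic beverages → 7.75% + 2% municipal = 9.75% → £2.05
Hard cider (6-pack) £11.61: alcoholic beverages → 7.75% + 2% municipal = 9.75% → £1.13
RC car £67.38: children's toys → 3.75% + 2.25% municipal = 6% → £4.04
Art supplies kit £24.52: children's toys → 3.75% + 2.25% municipal = 6% → £1.47
Vitamin D (90 ct) £13.96: over-the-counter medicine → 0% + 1.75% municipal = 1.75% → £0.24
Subtotal = £271.23; tax = £20.38; total due = £291.61

£291.61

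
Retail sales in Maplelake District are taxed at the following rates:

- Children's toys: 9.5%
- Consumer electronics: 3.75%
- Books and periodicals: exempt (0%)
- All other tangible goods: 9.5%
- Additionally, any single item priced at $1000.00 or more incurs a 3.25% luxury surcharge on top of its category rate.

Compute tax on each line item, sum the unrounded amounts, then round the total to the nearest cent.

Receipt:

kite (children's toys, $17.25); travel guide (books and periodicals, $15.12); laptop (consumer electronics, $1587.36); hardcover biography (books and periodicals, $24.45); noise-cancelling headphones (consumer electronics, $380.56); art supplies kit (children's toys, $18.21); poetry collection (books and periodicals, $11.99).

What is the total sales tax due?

$128.75

Kite $17.25: children's toys → 9.5% → $1.63875
Travel guide $15.12: books and periodicals → 0% → $0.00
Laptop $1587.36: consumer electronics → 3.75% + 3.25% surcharge = 7% → $111.1152
Hardcover biography $24.45: books and periodicals → 0% → $0.00
Noise-cancelling headphones $380.56: consumer electronics → 3.75% → $14.271
Art supplies kit $18.21: children's toys → 9.5% → $1.72995
Poetry collection $11.99: books and periodicals → 0% → $0.00
Unrounded tax sum = $128.7549 → $128.75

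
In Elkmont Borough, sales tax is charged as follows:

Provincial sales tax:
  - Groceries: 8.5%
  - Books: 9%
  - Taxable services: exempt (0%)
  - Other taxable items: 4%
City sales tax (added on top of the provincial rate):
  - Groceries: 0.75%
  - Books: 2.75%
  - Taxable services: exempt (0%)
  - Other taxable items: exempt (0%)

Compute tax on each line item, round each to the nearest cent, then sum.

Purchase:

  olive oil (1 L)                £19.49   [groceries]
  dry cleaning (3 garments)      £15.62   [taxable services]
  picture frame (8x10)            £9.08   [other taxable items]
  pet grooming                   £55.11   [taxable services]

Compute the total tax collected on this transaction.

£2.16

Olive oil (1 L) £19.49: groceries → 8.5% + 0.75% city = 9.25% → £1.80
Dry cleaning (3 garments) £15.62: taxable services → 0% + 0% city = 0% → £0.00
Picture frame (8x10) £9.08: other taxable items → 4% + 0% city = 4% → £0.36
Pet grooming £55.11: taxable services → 0% + 0% city = 0% → £0.00
Total tax = £1.80 + £0.36 = £2.16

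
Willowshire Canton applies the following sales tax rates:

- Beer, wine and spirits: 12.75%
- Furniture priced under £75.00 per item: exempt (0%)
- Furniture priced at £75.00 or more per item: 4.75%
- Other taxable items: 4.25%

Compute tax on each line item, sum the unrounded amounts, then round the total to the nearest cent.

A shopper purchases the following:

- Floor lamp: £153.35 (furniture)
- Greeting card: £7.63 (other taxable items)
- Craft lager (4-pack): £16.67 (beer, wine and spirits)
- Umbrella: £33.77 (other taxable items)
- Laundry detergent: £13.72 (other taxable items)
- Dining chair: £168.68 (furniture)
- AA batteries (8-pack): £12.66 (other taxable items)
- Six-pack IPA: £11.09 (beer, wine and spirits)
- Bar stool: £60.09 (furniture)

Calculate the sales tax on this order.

£21.72

Floor lamp £153.35: furniture, £75.00 or more → 4.75% → £7.284125
Greeting card £7.63: other taxable items → 4.25% → £0.324275
Craft lager (4-pack) £16.67: beer, wine and spirits → 12.75% → £2.125425
Umbrella £33.77: other taxable items → 4.25% → £1.435225
Laundry detergent £13.72: other taxable items → 4.25% → £0.5831
Dining chair £168.68: furniture, £75.00 or more → 4.75% → £8.0123
AA batteries (8-pack) £12.66: other taxable items → 4.25% → £0.53805
Six-pack IPA £11.09: beer, wine and spirits → 12.75% → £1.413975
Bar stool £60.09: furniture, under £75.00 → 0% → £0.00
Unrounded tax sum = £21.716475 → £21.72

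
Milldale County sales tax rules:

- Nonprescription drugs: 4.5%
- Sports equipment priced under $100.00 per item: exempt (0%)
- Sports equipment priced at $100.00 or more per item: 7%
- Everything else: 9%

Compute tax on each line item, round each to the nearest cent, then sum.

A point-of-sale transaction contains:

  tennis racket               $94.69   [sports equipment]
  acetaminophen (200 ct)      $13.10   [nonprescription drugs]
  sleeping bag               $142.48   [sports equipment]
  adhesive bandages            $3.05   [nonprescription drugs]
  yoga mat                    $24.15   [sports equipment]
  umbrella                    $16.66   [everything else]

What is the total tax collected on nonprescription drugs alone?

Acetaminophen (200 ct) $13.10: nonprescription drugs → 4.5% → $0.59
Adhesive bandages $3.05: nonprescription drugs → 4.5% → $0.14
Tax on nonprescription drugs = $0.59 + $0.14 = $0.73

$0.73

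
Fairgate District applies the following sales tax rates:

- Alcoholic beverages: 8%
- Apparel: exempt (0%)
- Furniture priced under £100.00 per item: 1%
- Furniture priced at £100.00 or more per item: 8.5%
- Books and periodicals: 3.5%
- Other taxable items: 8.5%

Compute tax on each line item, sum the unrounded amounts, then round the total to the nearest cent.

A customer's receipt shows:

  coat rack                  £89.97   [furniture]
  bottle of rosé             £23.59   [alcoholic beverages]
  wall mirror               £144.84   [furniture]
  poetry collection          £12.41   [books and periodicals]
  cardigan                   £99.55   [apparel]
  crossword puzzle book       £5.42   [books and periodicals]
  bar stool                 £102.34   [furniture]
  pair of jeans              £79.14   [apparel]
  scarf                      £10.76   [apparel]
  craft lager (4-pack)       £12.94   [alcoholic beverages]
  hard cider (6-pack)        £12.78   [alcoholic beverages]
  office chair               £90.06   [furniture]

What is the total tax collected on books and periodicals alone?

£0.62

Poetry collection £12.41: books and periodicals → 3.5% → £0.43435
Crossword puzzle book £5.42: books and periodicals → 3.5% → £0.1897
Tax on books and periodicals: unrounded sum = £0.62405 → £0.62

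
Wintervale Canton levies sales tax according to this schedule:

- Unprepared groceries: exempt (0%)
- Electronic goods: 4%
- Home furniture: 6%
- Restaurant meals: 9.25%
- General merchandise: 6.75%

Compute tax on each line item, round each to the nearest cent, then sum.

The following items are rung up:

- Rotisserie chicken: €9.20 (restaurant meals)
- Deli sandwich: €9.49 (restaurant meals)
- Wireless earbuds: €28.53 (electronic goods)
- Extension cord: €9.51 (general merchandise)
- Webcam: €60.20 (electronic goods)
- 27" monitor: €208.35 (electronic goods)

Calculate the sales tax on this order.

€14.25

Rotisserie chicken €9.20: restaurant meals → 9.25% → €0.85
Deli sandwich €9.49: restaurant meals → 9.25% → €0.88
Wireless earbuds €28.53: electronic goods → 4% → €1.14
Extension cord €9.51: general merchandise → 6.75% → €0.64
Webcam €60.20: electronic goods → 4% → €2.41
27" monitor €208.35: electronic goods → 4% → €8.33
Total tax = €0.85 + €0.88 + €1.14 + €0.64 + €2.41 + €8.33 = €14.25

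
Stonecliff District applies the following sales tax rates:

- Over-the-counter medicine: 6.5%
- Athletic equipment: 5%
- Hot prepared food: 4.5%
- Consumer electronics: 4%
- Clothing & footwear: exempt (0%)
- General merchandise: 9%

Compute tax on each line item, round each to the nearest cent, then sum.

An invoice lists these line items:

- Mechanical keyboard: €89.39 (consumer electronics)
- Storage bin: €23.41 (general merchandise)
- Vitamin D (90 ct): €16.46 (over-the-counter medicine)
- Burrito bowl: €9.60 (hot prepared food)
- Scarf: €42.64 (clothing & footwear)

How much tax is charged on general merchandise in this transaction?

Storage bin €23.41: general merchandise → 9% → €2.11
Tax on general merchandise = €2.11

€2.11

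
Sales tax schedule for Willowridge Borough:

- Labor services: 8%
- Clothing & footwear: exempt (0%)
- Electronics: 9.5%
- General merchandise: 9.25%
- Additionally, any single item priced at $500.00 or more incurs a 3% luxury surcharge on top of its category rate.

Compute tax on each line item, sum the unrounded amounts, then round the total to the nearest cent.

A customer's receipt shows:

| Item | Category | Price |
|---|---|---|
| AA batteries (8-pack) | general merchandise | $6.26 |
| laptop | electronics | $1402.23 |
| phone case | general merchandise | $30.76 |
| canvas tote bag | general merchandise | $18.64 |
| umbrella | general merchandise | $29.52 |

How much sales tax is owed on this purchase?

$183.16

AA batteries (8-pack) $6.26: general merchandise → 9.25% → $0.57905
Laptop $1402.23: electronics → 9.5% + 3% surcharge = 12.5% → $175.27875
Phone case $30.76: general merchandise → 9.25% → $2.8453
Canvas tote bag $18.64: general merchandise → 9.25% → $1.7242
Umbrella $29.52: general merchandise → 9.25% → $2.7306
Unrounded tax sum = $183.1579 → $183.16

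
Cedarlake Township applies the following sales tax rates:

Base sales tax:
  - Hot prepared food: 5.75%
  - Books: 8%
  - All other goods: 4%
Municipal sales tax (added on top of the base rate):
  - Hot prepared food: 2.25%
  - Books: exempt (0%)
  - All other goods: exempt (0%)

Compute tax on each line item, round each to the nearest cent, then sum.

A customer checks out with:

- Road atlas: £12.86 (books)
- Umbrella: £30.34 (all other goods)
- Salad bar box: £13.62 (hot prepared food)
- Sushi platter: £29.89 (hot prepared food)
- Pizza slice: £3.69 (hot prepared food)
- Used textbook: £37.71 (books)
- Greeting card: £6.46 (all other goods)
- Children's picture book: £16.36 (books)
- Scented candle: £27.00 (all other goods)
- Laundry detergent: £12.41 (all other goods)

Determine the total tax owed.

Road atlas £12.86: books → 8% + 0% municipal = 8% → £1.03
Umbrella £30.34: all other goods → 4% + 0% municipal = 4% → £1.21
Salad bar box £13.62: hot prepared food → 5.75% + 2.25% municipal = 8% → £1.09
Sushi platter £29.89: hot prepared food → 5.75% + 2.25% municipal = 8% → £2.39
Pizza slice £3.69: hot prepared food → 5.75% + 2.25% municipal = 8% → £0.30
Used textbook £37.71: books → 8% + 0% municipal = 8% → £3.02
Greeting card £6.46: all other goods → 4% + 0% municipal = 4% → £0.26
Children's picture book £16.36: books → 8% + 0% municipal = 8% → £1.31
Scented candle £27.00: all other goods → 4% + 0% municipal = 4% → £1.08
Laundry detergent £12.41: all other goods → 4% + 0% municipal = 4% → £0.50
Total tax = £1.03 + £1.21 + £1.09 + £2.39 + £0.30 + £3.02 + £0.26 + £1.31 + £1.08 + £0.50 = £12.19

£12.19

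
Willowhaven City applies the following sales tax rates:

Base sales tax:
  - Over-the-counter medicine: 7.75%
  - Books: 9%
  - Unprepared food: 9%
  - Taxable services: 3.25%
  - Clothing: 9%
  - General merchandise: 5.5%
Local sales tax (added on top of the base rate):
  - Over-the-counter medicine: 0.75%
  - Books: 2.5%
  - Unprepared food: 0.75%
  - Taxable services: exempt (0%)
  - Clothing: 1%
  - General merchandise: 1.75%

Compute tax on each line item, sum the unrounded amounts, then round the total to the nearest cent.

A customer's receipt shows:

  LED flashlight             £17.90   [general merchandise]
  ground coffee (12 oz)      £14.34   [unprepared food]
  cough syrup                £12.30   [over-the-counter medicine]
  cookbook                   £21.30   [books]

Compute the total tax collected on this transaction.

LED flashlight £17.90: general merchandise → 5.5% + 1.75% local = 7.25% → £1.29775
Ground coffee (12 oz) £14.34: unprepared food → 9% + 0.75% local = 9.75% → £1.39815
Cough syrup £12.30: over-the-counter medicine → 7.75% + 0.75% local = 8.5% → £1.0455
Cookbook £21.30: books → 9% + 2.5% local = 11.5% → £2.4495
Unrounded tax sum = £6.1909 → £6.19

£6.19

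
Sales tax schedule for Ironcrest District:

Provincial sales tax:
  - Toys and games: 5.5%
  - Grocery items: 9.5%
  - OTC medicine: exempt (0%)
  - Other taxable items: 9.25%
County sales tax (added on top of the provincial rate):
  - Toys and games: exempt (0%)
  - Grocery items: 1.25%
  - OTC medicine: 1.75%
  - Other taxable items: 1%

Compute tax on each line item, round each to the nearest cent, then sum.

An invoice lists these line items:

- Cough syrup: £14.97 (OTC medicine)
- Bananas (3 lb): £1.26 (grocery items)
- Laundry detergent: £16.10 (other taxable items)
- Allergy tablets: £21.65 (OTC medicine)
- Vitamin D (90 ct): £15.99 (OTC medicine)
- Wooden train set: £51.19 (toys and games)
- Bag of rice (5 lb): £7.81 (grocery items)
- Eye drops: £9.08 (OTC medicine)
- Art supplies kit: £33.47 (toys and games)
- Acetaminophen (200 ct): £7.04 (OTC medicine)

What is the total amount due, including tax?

Cough syrup £14.97: OTC medicine → 0% + 1.75% county = 1.75% → £0.26
Bananas (3 lb) £1.26: grocery items → 9.5% + 1.25% county = 10.75% → £0.14
Laundry detergent £16.10: other taxable items → 9.25% + 1% county = 10.25% → £1.65
Allergy tablets £21.65: OTC medicine → 0% + 1.75% county = 1.75% → £0.38
Vitamin D (90 ct) £15.99: OTC medicine → 0% + 1.75% county = 1.75% → £0.28
Wooden train set £51.19: toys and games → 5.5% + 0% county = 5.5% → £2.82
Bag of rice (5 lb) £7.81: grocery items → 9.5% + 1.25% county = 10.75% → £0.84
Eye drops £9.08: OTC medicine → 0% + 1.75% county = 1.75% → £0.16
Art supplies kit £33.47: toys and games → 5.5% + 0% county = 5.5% → £1.84
Acetaminophen (200 ct) £7.04: OTC medicine → 0% + 1.75% county = 1.75% → £0.12
Subtotal = £178.56; tax = £8.49; total due = £187.05

£187.05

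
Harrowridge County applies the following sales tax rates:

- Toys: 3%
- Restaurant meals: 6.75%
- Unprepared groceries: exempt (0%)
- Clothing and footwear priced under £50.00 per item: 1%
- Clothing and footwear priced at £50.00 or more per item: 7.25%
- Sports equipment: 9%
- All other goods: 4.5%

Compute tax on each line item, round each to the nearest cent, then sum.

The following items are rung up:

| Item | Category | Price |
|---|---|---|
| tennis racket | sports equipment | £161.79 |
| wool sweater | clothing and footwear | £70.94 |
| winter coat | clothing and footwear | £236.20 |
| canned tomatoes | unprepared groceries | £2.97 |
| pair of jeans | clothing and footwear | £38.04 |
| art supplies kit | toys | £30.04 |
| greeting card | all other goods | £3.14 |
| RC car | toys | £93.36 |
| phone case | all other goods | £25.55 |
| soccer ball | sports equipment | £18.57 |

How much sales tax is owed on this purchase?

Tennis racket £161.79: sports equipment → 9% → £14.56
Wool sweater £70.94: clothing and footwear, £50.00 or more → 7.25% → £5.14
Winter coat £236.20: clothing and footwear, £50.00 or more → 7.25% → £17.12
Canned tomatoes £2.97: unprepared groceries → 0% → £0.00
Pair of jeans £38.04: clothing and footwear, under £50.00 → 1% → £0.38
Art supplies kit £30.04: toys → 3% → £0.90
Greeting card £3.14: all other goods → 4.5% → £0.14
RC car £93.36: toys → 3% → £2.80
Phone case £25.55: all other goods → 4.5% → £1.15
Soccer ball £18.57: sports equipment → 9% → £1.67
Total tax = £14.56 + £5.14 + £17.12 + £0.38 + £0.90 + £0.14 + £2.80 + £1.15 + £1.67 = £43.86

£43.86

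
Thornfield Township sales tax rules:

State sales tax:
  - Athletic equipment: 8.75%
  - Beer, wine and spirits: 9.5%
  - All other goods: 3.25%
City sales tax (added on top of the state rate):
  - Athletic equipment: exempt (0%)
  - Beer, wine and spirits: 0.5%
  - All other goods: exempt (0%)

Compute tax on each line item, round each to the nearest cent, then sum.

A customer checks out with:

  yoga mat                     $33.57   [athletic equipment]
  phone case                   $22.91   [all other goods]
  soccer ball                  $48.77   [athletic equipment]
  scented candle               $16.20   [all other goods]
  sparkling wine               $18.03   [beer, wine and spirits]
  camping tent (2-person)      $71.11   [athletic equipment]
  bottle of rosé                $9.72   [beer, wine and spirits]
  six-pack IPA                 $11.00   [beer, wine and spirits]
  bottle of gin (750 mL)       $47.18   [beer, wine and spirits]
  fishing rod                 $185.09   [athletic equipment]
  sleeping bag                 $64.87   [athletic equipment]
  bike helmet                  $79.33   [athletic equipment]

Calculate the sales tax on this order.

Yoga mat $33.57: athletic equipment → 8.75% + 0% city = 8.75% → $2.94
Phone case $22.91: all other goods → 3.25% + 0% city = 3.25% → $0.74
Soccer ball $48.77: athletic equipment → 8.75% + 0% city = 8.75% → $4.27
Scented candle $16.20: all other goods → 3.25% + 0% city = 3.25% → $0.53
Sparkling wine $18.03: beer, wine and spirits → 9.5% + 0.5% city = 10% → $1.80
Camping tent (2-person) $71.11: athletic equipment → 8.75% + 0% city = 8.75% → $6.22
Bottle of rosé $9.72: beer, wine and spirits → 9.5% + 0.5% city = 10% → $0.97
Six-pack IPA $11.00: beer, wine and spirits → 9.5% + 0.5% city = 10% → $1.10
Bottle of gin (750 mL) $47.18: beer, wine and spirits → 9.5% + 0.5% city = 10% → $4.72
Fishing rod $185.09: athletic equipment → 8.75% + 0% city = 8.75% → $16.20
Sleeping bag $64.87: athletic equipment → 8.75% + 0% city = 8.75% → $5.68
Bike helmet $79.33: athletic equipment → 8.75% + 0% city = 8.75% → $6.94
Total tax = $2.94 + $0.74 + $4.27 + $0.53 + $1.80 + $6.22 + $0.97 + $1.10 + $4.72 + $16.20 + $5.68 + $6.94 = $52.11

$52.11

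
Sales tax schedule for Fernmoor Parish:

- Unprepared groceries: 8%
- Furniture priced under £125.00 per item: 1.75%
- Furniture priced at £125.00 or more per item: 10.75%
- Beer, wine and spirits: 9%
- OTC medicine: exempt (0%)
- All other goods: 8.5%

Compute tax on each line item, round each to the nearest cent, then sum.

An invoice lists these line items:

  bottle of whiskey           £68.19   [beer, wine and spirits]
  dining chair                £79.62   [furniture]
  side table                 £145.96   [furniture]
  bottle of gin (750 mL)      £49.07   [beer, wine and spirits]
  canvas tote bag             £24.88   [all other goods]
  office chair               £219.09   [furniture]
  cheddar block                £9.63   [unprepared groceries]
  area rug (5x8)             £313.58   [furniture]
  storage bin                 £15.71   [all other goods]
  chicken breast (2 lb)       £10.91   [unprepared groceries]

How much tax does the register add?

Bottle of whiskey £68.19: beer, wine and spirits → 9% → £6.14
Dining chair £79.62: furniture, under £125.00 → 1.75% → £1.39
Side table £145.96: furniture, £125.00 or more → 10.75% → £15.69
Bottle of gin (750 mL) £49.07: beer, wine and spirits → 9% → £4.42
Canvas tote bag £24.88: all other goods → 8.5% → £2.11
Office chair £219.09: furniture, £125.00 or more → 10.75% → £23.55
Cheddar block £9.63: unprepared groceries → 8% → £0.77
Area rug (5x8) £313.58: furniture, £125.00 or more → 10.75% → £33.71
Storage bin £15.71: all other goods → 8.5% → £1.34
Chicken breast (2 lb) £10.91: unprepared groceries → 8% → £0.87
Total tax = £6.14 + £1.39 + £15.69 + £4.42 + £2.11 + £23.55 + £0.77 + £33.71 + £1.34 + £0.87 = £89.99

£89.99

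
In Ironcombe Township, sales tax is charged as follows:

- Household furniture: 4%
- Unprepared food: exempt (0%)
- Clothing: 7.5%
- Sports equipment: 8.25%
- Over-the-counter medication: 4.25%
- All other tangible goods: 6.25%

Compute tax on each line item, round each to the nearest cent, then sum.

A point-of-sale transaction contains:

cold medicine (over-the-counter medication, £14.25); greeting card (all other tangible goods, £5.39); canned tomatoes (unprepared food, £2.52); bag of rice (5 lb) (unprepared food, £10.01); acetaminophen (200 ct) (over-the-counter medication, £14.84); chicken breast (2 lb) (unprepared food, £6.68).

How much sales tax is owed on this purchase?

Cold medicine £14.25: over-the-counter medication → 4.25% → £0.61
Greeting card £5.39: all other tangible goods → 6.25% → £0.34
Canned tomatoes £2.52: unprepared food → 0% → £0.00
Bag of rice (5 lb) £10.01: unprepared food → 0% → £0.00
Acetaminophen (200 ct) £14.84: over-the-counter medication → 4.25% → £0.63
Chicken breast (2 lb) £6.68: unprepared food → 0% → £0.00
Total tax = £0.61 + £0.34 + £0.63 = £1.58

£1.58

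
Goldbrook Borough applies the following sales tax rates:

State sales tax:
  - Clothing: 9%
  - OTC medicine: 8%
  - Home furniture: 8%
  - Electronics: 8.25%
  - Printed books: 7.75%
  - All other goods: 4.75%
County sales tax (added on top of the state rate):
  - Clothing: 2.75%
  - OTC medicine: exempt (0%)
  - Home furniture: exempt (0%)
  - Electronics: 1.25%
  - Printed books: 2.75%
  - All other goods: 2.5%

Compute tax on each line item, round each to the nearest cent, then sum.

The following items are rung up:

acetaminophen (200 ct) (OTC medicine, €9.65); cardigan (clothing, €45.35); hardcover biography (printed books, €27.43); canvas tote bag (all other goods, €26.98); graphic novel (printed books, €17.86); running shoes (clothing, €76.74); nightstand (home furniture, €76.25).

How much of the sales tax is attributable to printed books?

€4.76

Hardcover biography €27.43: printed books → 7.75% + 2.75% county = 10.5% → €2.88
Graphic novel €17.86: printed books → 7.75% + 2.75% county = 10.5% → €1.88
Tax on printed books = €2.88 + €1.88 = €4.76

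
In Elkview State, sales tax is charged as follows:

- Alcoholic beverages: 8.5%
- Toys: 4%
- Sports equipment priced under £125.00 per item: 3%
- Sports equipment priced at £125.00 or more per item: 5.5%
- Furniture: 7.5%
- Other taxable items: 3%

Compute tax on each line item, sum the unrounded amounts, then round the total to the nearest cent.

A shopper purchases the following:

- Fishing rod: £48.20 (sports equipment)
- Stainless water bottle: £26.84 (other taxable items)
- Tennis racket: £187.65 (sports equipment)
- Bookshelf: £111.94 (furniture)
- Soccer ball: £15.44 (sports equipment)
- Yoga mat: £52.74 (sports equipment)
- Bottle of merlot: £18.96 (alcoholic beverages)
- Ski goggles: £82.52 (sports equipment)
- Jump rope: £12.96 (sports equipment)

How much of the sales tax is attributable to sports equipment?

£16.68

Fishing rod £48.20: sports equipment, under £125.00 → 3% → £1.446
Tennis racket £187.65: sports equipment, £125.00 or more → 5.5% → £10.32075
Soccer ball £15.44: sports equipment, under £125.00 → 3% → £0.4632
Yoga mat £52.74: sports equipment, under £125.00 → 3% → £1.5822
Ski goggles £82.52: sports equipment, under £125.00 → 3% → £2.4756
Jump rope £12.96: sports equipment, under £125.00 → 3% → £0.3888
Tax on sports equipment: unrounded sum = £16.67655 → £16.68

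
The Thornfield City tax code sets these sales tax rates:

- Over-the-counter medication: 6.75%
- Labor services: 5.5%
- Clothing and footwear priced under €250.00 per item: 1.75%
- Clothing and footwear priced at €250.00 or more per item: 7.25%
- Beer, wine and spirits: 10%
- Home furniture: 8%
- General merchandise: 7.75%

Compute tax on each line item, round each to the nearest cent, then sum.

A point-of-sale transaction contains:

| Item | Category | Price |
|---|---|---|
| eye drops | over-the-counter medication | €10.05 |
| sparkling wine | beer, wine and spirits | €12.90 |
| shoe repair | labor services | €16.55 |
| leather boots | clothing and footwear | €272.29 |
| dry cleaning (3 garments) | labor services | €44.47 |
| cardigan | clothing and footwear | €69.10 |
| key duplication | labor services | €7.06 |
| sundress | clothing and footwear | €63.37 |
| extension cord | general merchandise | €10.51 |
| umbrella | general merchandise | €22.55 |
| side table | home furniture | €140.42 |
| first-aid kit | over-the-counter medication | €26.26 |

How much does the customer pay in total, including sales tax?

Eye drops €10.05: over-the-counter medication → 6.75% → €0.68
Sparkling wine €12.90: beer, wine and spirits → 10% → €1.29
Shoe repair €16.55: labor services → 5.5% → €0.91
Leather boots €272.29: clothing and footwear, €250.00 or more → 7.25% → €19.74
Dry cleaning (3 garments) €44.47: labor services → 5.5% → €2.45
Cardigan €69.10: clothing and footwear, under €250.00 → 1.75% → €1.21
Key duplication €7.06: labor services → 5.5% → €0.39
Sundress €63.37: clothing and footwear, under €250.00 → 1.75% → €1.11
Extension cord €10.51: general merchandise → 7.75% → €0.81
Umbrella €22.55: general merchandise → 7.75% → €1.75
Side table €140.42: home furniture → 8% → €11.23
First-aid kit €26.26: over-the-counter medication → 6.75% → €1.77
Subtotal = €695.53; tax = €43.34; total due = €738.87

€738.87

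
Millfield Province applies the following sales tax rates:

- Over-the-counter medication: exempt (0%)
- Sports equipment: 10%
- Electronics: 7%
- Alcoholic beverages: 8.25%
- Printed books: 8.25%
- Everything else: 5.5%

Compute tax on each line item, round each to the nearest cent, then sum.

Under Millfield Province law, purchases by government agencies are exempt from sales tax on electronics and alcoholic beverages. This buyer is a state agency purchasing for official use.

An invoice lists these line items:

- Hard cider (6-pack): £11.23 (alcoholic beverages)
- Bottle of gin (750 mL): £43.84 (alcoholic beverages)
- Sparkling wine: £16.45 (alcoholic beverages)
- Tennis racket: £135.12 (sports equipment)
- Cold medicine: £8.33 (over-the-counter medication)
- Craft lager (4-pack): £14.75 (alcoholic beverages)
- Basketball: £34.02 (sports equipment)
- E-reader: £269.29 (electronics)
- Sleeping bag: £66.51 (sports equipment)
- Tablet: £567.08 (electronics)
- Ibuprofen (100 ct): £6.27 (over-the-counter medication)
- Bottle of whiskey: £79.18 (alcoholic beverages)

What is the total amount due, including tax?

Hard cider (6-pack) £11.23: alcoholic beverages, buyer-exempt → 0% → £0.00
Bottle of gin (750 mL) £43.84: alcoholic beverages, buyer-exempt → 0% → £0.00
Sparkling wine £16.45: alcoholic beverages, buyer-exempt → 0% → £0.00
Tennis racket £135.12: sports equipment → 10% → £13.51
Cold medicine £8.33: over-the-counter medication → 0% → £0.00
Craft lager (4-pack) £14.75: alcoholic beverages, buyer-exempt → 0% → £0.00
Basketball £34.02: sports equipment → 10% → £3.40
E-reader £269.29: electronics, buyer-exempt → 0% → £0.00
Sleeping bag £66.51: sports equipment → 10% → £6.65
Tablet £567.08: electronics, buyer-exempt → 0% → £0.00
Ibuprofen (100 ct) £6.27: over-the-counter medication → 0% → £0.00
Bottle of whiskey £79.18: alcoholic beverages, buyer-exempt → 0% → £0.00
Subtotal = £1252.07; tax = £23.56; total due = £1275.63

£1275.63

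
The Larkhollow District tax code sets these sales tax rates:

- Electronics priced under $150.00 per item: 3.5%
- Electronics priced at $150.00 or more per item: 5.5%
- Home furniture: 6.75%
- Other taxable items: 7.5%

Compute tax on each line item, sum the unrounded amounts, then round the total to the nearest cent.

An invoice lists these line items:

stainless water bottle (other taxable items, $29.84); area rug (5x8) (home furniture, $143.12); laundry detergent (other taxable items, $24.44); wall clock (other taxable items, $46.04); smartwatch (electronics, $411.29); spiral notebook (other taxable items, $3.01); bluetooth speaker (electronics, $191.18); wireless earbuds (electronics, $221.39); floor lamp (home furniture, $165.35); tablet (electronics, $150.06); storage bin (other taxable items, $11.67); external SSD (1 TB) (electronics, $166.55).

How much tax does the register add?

Stainless water bottle $29.84: other taxable items → 7.5% → $2.238
Area rug (5x8) $143.12: home furniture → 6.75% → $9.6606
Laundry detergent $24.44: other taxable items → 7.5% → $1.833
Wall clock $46.04: other taxable items → 7.5% → $3.453
Smartwatch $411.29: electronics, $150.00 or more → 5.5% → $22.62095
Spiral notebook $3.01: other taxable items → 7.5% → $0.22575
Bluetooth speaker $191.18: electronics, $150.00 or more → 5.5% → $10.5149
Wireless earbuds $221.39: electronics, $150.00 or more → 5.5% → $12.17645
Floor lamp $165.35: home furniture → 6.75% → $11.161125
Tablet $150.06: electronics, $150.00 or more → 5.5% → $8.2533
Storage bin $11.67: other taxable items → 7.5% → $0.87525
External SSD (1 TB) $166.55: electronics, $150.00 or more → 5.5% → $9.16025
Unrounded tax sum = $92.172575 → $92.17

$92.17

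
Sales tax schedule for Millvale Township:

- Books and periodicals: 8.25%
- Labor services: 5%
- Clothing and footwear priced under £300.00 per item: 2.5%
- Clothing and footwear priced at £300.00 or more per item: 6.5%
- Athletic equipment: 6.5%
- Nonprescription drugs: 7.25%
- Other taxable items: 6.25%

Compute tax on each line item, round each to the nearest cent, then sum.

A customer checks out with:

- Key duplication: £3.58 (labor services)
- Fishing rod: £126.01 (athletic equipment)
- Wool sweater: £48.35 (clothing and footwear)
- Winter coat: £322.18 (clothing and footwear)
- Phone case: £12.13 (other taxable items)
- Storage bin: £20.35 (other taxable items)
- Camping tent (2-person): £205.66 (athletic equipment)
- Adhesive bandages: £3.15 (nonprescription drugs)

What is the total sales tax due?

Key duplication £3.58: labor services → 5% → £0.18
Fishing rod £126.01: athletic equipment → 6.5% → £8.19
Wool sweater £48.35: clothing and footwear, under £300.00 → 2.5% → £1.21
Winter coat £322.18: clothing and footwear, £300.00 or more → 6.5% → £20.94
Phone case £12.13: other taxable items → 6.25% → £0.76
Storage bin £20.35: other taxable items → 6.25% → £1.27
Camping tent (2-person) £205.66: athletic equipment → 6.5% → £13.37
Adhesive bandages £3.15: nonprescription drugs → 7.25% → £0.23
Total tax = £0.18 + £8.19 + £1.21 + £20.94 + £0.76 + £1.27 + £13.37 + £0.23 = £46.15

£46.15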